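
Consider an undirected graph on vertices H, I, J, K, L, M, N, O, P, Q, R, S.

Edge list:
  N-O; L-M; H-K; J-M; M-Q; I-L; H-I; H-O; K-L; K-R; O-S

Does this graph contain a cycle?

Yes

DFS, tracking each vertex's parent; an edge to a visited non-parent vertex closes a cycle.
Start from L:
visit L (parent –)
  visit K (parent L)
    visit R (parent K)
      R–K: parent, skip
    visit H (parent K)
      visit I (parent H)
        I–L: L visited and ≠ parent → cycle
Cycle: L – K – H – I – L.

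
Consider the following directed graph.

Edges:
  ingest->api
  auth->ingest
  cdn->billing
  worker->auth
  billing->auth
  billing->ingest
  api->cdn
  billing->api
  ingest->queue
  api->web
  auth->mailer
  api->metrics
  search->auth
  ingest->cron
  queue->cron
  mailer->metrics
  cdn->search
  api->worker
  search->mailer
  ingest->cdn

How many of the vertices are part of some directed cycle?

7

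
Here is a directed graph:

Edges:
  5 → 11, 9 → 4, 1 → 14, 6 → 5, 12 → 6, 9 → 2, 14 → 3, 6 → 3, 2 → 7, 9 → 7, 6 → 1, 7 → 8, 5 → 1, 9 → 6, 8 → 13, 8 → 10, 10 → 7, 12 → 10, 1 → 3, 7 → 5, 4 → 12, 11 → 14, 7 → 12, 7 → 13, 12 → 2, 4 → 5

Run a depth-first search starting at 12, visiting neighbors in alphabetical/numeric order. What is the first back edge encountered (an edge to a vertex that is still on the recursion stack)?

10→7

DFS from 12 (visiting neighbors in alphabetical/numeric order); mark gray on enter, black on exit:
12 gray
  2 gray
    7 gray
      5 gray
        1 gray
          3 gray
          3 black
          14 gray
            14→3: 3 black — skip
          14 black
        1 black
        11 gray
          11→14: 14 black — skip
        11 black
      5 black
      8 gray
        10 gray
          10→7: 7 is gray → back edge
First back edge: 10 → 7.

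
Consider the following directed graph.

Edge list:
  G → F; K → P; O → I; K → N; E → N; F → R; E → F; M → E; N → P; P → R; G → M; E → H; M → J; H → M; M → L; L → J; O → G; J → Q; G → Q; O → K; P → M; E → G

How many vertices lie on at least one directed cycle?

A vertex is on a directed cycle iff it belongs to a strongly connected component of size ≥ 2 (or has a self-loop).
The vertices on cycles are {E, G, H, M, N, P} — 6 in total.

6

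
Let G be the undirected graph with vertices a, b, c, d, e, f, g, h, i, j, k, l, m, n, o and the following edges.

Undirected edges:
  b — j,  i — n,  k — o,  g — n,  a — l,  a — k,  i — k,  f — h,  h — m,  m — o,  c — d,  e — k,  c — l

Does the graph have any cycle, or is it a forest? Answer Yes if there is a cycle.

No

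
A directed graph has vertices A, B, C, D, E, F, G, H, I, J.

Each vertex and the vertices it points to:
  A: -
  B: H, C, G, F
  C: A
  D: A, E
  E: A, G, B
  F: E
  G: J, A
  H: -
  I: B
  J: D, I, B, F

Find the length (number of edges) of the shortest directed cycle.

For each vertex v, BFS finds the shortest path from v back to v.
The shortest such closed walk is B → G → J → B, length 3.

3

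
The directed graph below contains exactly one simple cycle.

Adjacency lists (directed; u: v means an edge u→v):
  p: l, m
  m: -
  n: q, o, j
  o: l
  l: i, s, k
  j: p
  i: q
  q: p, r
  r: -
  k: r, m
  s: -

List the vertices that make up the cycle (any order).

DFS with gray/black marking from l:
l gray
  i gray
    q gray
      p gray
        p→l: l is gray → back edge
Back edge closes the cycle l → i → q → p → l; its vertices are {i, l, p, q}.

i, l, p, q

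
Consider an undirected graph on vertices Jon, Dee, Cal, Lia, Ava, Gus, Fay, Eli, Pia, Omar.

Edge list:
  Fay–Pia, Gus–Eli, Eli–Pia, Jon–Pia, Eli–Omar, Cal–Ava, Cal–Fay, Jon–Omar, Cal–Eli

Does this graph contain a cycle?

DFS, tracking each vertex's parent; an edge to a visited non-parent vertex closes a cycle.
Start from Ava:
visit Ava (parent –)
  visit Cal (parent Ava)
    visit Eli (parent Cal)
      Eli–Cal: parent, skip
      visit Pia (parent Eli)
        visit Fay (parent Pia)
          Fay–Pia: parent, skip
          Fay–Cal: Cal visited and ≠ parent → cycle
Cycle: Cal – Eli – Pia – Fay – Cal.

Yes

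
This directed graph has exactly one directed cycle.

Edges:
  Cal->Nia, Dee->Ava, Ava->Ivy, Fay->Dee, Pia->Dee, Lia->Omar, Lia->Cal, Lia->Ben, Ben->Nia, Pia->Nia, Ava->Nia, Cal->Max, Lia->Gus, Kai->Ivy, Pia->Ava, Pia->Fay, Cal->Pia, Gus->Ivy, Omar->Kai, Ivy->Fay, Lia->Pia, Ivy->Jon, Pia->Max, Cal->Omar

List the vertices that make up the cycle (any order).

Ava, Dee, Fay, Ivy

DFS with gray/black marking from Dee:
Dee gray
  Ava gray
    Ivy gray
      Jon gray
      Jon black
      Fay gray
        Fay→Dee: Dee is gray → back edge
Back edge closes the cycle Dee → Ava → Ivy → Fay → Dee; its vertices are {Ava, Dee, Fay, Ivy}.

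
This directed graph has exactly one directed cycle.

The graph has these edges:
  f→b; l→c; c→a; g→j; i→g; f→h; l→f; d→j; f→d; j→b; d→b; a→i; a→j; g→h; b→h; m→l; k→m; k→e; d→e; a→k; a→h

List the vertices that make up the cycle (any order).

a, c, k, l, m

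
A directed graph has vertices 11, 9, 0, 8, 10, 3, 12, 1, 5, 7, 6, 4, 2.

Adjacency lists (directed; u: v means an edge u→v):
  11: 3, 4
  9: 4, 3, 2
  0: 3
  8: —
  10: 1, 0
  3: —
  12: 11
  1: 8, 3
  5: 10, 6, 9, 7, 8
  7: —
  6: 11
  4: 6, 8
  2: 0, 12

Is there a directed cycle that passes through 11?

Yes

11 is on a cycle iff 11 can reach itself via ≥1 edge.
11 → 4 → 6 → 11 — yes.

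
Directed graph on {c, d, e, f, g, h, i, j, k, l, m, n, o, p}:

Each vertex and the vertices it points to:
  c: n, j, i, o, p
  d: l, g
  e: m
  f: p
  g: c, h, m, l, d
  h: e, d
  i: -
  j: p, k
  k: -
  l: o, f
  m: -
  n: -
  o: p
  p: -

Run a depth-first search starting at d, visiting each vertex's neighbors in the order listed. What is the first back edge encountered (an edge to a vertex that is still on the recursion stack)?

h->d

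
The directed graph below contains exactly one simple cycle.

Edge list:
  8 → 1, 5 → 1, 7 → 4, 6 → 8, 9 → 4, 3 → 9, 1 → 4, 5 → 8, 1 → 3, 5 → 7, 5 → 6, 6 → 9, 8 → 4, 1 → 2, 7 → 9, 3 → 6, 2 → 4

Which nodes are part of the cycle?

DFS with gray/black marking from 8:
8 gray
  1 gray
    4 gray
    4 black
    2 gray
      2→4: 4 black — skip
    2 black
    3 gray
      9 gray
        9→4: 4 black — skip
      9 black
      6 gray
        6→8: 8 is gray → back edge
Back edge closes the cycle 8 → 1 → 3 → 6 → 8; its vertices are {1, 3, 6, 8}.

1, 3, 6, 8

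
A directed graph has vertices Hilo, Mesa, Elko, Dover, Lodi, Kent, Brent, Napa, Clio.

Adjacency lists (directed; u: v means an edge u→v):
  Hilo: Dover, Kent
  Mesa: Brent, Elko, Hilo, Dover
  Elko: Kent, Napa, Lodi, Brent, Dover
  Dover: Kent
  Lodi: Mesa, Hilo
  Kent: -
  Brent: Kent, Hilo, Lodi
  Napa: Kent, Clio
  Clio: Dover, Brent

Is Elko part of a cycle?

Elko is on a cycle iff Elko can reach itself via ≥1 edge.
Elko → Lodi → Mesa → Elko — yes.

Yes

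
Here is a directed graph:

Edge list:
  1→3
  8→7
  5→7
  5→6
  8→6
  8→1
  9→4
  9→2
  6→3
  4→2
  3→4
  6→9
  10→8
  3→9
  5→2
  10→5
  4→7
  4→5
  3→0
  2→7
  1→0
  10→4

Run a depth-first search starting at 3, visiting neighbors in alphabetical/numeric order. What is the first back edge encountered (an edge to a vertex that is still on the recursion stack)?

6→3

DFS from 3 (visiting neighbors in alphabetical/numeric order); mark gray on enter, black on exit:
3 gray
  0 gray
  0 black
  4 gray
    2 gray
      7 gray
      7 black
    2 black
    5 gray
      5→2: 2 black — skip
      6 gray
        6→3: 3 is gray → back edge
First back edge: 6 → 3.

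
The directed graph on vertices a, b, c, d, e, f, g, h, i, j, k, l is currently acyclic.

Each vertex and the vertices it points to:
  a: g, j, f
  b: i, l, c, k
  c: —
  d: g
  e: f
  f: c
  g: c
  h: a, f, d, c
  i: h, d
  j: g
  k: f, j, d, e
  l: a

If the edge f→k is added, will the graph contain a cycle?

Adding f→k creates a cycle iff k can already reach f.
Path from k: k → f.
So k → … → f → k is a cycle.

Yes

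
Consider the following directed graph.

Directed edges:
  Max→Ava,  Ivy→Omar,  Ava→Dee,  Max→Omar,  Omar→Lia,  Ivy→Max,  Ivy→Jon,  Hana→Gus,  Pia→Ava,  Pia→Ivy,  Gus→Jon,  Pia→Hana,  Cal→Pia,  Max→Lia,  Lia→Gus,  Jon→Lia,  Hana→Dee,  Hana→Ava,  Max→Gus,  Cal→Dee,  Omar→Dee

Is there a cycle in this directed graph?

Yes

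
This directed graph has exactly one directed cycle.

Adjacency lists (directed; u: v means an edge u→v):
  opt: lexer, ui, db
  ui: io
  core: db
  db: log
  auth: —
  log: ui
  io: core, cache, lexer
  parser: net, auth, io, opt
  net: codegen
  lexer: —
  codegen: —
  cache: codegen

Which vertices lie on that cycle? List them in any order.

DFS with gray/black marking from io:
io gray
  core gray
    db gray
      log gray
        ui gray
          ui→io: io is gray → back edge
Back edge closes the cycle io → core → db → log → ui → io; its vertices are {db, io, ui, log, core}.

db, io, ui, log, core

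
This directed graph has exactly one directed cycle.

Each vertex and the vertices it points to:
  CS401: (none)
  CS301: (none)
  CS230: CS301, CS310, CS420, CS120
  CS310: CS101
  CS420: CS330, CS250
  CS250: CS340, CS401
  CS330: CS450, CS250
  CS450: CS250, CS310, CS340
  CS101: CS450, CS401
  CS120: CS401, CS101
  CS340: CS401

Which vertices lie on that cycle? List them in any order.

CS101, CS310, CS450

DFS with gray/black marking from CS310:
CS310 gray
  CS101 gray
    CS450 gray
      CS250 gray
        CS340 gray
          CS401 gray
          CS401 black
        CS340 black
        CS250→CS401: CS401 black — skip
      CS250 black
      CS450→CS310: CS310 is gray → back edge
Back edge closes the cycle CS310 → CS101 → CS450 → CS310; its vertices are {CS101, CS310, CS450}.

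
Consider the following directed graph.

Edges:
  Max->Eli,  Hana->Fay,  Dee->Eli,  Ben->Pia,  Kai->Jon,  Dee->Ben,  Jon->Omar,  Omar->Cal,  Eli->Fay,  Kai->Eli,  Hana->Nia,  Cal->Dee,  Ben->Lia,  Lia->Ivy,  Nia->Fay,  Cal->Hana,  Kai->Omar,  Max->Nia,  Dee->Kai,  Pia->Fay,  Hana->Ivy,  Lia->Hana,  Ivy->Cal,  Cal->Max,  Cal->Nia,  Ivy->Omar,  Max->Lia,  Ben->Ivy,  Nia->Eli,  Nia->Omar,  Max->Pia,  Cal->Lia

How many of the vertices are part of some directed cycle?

11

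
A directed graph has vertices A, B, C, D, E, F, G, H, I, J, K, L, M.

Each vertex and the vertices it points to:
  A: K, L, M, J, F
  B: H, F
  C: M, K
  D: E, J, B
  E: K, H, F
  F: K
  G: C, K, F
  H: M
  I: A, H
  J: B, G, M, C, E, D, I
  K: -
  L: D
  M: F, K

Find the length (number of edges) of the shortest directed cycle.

For each vertex v, BFS finds the shortest path from v back to v.
The shortest such closed walk is J → D → J, length 2.

2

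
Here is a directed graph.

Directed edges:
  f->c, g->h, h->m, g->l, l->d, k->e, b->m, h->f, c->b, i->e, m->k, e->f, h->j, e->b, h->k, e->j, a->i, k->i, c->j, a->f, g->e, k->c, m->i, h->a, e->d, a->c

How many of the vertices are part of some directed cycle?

A vertex is on a directed cycle iff it belongs to a strongly connected component of size ≥ 2 (or has a self-loop).
The vertices on cycles are {b, c, e, f, i, k, m} — 7 in total.

7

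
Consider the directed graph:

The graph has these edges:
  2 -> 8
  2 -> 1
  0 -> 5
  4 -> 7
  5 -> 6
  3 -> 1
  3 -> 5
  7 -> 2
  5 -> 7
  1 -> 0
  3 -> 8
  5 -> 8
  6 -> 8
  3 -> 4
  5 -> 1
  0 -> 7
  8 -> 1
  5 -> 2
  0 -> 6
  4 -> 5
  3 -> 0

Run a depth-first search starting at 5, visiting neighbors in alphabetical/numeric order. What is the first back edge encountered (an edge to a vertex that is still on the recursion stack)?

0→5

DFS from 5 (visiting neighbors in alphabetical/numeric order); mark gray on enter, black on exit:
5 gray
  1 gray
    0 gray
      0→5: 5 is gray → back edge
First back edge: 0 → 5.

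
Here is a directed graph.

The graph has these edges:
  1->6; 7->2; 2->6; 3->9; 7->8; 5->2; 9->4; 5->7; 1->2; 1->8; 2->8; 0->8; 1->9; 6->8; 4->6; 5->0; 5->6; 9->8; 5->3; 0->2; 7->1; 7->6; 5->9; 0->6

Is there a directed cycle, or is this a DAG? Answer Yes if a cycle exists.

No

DFS with white/gray/black marking, starting from 0:
0 gray
  2 gray
    6 gray
      8 gray
      8 black
    6 black
    2→8: 8 black — skip
  2 black
  0→8: 8 black — skip
  0→6: 6 black — skip
0 black
1 gray
  1→2: 2 black — skip
  1→6: 6 black — skip
  9 gray
    9→8: 8 black — skip
    4 gray
      4→6: 6 black — skip
    4 black
  9 black
  1→8: 8 black — skip
1 black
5 gray
  5→2: 2 black — skip
  5→0: 0 black — skip
  7 gray
    7→8: 8 black — skip
    7→2: 2 black — skip
    7→6: 6 black — skip
    7→1: 1 black — skip
  7 black
  5→9: 9 black — skip
  3 gray
    3→9: 9 black — skip
  3 black
  5→6: 6 black — skip
5 black
Every edge goes to a white or black vertex — no back edge, so the graph is acyclic.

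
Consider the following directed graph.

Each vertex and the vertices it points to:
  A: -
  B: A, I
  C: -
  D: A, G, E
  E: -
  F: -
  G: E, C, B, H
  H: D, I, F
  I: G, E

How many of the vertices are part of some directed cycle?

5

A vertex is on a directed cycle iff it belongs to a strongly connected component of size ≥ 2 (or has a self-loop).
The vertices on cycles are {B, D, G, H, I} — 5 in total.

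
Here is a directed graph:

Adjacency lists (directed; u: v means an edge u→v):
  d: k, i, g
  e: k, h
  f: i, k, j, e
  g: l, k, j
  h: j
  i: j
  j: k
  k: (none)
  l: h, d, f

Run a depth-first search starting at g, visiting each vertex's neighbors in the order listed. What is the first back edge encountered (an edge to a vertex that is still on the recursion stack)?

DFS from g (visiting each vertex's neighbors in the order listed); mark gray on enter, black on exit:
g gray
  l gray
    h gray
      j gray
        k gray
        k black
      j black
    h black
    d gray
      d→k: k black — skip
      i gray
        i→j: j black — skip
      i black
      d→g: g is gray → back edge
First back edge: d → g.

d→g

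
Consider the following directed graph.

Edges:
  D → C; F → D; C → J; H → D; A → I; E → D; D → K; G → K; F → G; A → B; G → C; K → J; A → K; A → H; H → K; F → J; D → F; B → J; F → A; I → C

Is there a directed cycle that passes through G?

G lies on a cycle iff there is a path from G back to itself.
Exploring from G, it never reaches itself; equivalently, its strongly connected component is a singleton.

No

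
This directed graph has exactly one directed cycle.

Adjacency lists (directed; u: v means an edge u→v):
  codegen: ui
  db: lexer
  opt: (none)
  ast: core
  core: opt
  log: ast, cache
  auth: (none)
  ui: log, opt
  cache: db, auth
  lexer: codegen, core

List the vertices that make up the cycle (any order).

db, ui, log, cache, lexer, codegen

DFS with gray/black marking from log:
log gray
  ast gray
    core gray
      opt gray
      opt black
    core black
  ast black
  cache gray
    db gray
      lexer gray
        codegen gray
          ui gray
            ui→log: log is gray → back edge
Back edge closes the cycle log → cache → db → lexer → codegen → ui → log; its vertices are {db, ui, log, cache, lexer, codegen}.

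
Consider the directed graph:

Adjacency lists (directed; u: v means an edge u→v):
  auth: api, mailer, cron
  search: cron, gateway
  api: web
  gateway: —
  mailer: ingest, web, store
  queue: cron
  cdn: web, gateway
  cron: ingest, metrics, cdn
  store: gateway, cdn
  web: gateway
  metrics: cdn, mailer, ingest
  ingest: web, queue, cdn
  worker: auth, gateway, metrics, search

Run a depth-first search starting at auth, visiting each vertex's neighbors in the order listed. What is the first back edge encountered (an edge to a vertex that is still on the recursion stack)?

DFS from auth (visiting each vertex's neighbors in the order listed); mark gray on enter, black on exit:
auth gray
  api gray
    web gray
      gateway gray
      gateway black
    web black
  api black
  mailer gray
    ingest gray
      ingest→web: web black — skip
      queue gray
        cron gray
          cron→ingest: ingest is gray → back edge
First back edge: cron → ingest.

cron->ingest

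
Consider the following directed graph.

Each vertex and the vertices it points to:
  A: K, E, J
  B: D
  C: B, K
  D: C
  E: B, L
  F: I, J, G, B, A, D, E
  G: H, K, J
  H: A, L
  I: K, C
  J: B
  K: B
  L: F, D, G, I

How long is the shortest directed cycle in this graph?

3

For each vertex v, BFS finds the shortest path from v back to v.
The shortest such closed walk is H → L → G → H, length 3.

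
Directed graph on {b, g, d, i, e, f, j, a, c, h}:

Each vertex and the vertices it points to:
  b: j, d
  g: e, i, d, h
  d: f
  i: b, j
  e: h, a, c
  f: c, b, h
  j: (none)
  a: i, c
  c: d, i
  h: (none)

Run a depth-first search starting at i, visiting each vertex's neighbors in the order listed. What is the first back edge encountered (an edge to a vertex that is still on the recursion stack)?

DFS from i (visiting each vertex's neighbors in the order listed); mark gray on enter, black on exit:
i gray
  b gray
    j gray
    j black
    d gray
      f gray
        c gray
          c→d: d is gray → back edge
First back edge: c → d.

c->d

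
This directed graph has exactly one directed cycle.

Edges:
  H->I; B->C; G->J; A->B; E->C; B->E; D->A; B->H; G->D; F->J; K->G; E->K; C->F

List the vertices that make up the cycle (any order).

DFS with gray/black marking from B:
B gray
  H gray
    I gray
    I black
  H black
  C gray
    F gray
      J gray
      J black
    F black
  C black
  E gray
    E→C: C black — skip
    K gray
      G gray
        G→J: J black — skip
        D gray
          A gray
            A→B: B is gray → back edge
Back edge closes the cycle B → E → K → G → D → A → B; its vertices are {A, B, D, E, G, K}.

A, B, D, E, G, K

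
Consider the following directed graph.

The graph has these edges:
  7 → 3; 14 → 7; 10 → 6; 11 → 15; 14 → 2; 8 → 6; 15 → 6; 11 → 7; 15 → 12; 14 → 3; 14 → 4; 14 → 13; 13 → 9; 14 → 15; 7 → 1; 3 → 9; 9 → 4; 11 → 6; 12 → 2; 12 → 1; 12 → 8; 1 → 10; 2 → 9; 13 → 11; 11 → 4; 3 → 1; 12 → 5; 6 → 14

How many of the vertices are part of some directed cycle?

11

A vertex is on a directed cycle iff it belongs to a strongly connected component of size ≥ 2 (or has a self-loop).
The vertices on cycles are {1, 3, 6, 7, 8, 10, 11, 12, 13, 14, 15} — 11 in total.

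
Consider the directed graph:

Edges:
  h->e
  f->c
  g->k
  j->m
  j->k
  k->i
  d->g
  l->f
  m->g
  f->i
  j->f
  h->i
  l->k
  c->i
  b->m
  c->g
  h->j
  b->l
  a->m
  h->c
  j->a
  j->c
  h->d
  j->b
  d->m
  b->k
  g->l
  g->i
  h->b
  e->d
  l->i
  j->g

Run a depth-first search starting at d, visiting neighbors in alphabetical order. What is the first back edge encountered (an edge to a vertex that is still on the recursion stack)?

c→g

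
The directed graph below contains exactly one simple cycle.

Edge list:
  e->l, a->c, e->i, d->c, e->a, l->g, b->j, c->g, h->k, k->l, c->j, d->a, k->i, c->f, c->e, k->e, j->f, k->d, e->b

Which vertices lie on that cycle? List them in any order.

a, c, e

DFS with gray/black marking from e:
e gray
  i gray
  i black
  a gray
    c gray
      g gray
      g black
      f gray
      f black
      j gray
        j→f: f black — skip
      j black
      c→e: e is gray → back edge
Back edge closes the cycle e → a → c → e; its vertices are {a, c, e}.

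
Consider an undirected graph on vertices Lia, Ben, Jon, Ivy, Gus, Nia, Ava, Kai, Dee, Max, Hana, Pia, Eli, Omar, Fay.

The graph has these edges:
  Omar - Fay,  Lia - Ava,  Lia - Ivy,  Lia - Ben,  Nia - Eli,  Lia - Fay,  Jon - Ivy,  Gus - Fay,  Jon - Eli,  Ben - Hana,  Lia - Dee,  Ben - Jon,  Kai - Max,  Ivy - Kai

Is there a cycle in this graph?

DFS, tracking each vertex's parent; an edge to a visited non-parent vertex closes a cycle.
Start from Nia:
visit Nia (parent –)
  visit Eli (parent Nia)
    visit Jon (parent Eli)
      Jon–Eli: parent, skip
      visit Ivy (parent Jon)
        visit Kai (parent Ivy)
          visit Max (parent Kai)
            Max–Kai: parent, skip
          Kai–Ivy: parent, skip
        Ivy–Jon: parent, skip
        visit Lia (parent Ivy)
          visit Ava (parent Lia)
            Ava–Lia: parent, skip
          visit Dee (parent Lia)
            Dee–Lia: parent, skip
          Lia–Ivy: parent, skip
          visit Fay (parent Lia)
            Fay–Lia: parent, skip
            visit Omar (parent Fay)
              Omar–Fay: parent, skip
            visit Gus (parent Fay)
              Gus–Fay: parent, skip
          visit Ben (parent Lia)
            Ben–Lia: parent, skip
            Ben–Jon: Jon visited and ≠ parent → cycle
Cycle: Jon – Ivy – Lia – Ben – Jon.

Yes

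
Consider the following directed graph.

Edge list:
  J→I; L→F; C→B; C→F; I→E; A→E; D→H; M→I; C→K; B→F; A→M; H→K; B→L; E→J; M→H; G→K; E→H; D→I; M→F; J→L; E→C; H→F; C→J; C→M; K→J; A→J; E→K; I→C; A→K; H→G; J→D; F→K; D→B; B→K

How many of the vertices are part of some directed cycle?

A vertex is on a directed cycle iff it belongs to a strongly connected component of size ≥ 2 (or has a self-loop).
The vertices on cycles are {B, C, D, E, F, G, H, I, J, K, L, M} — 12 in total.

12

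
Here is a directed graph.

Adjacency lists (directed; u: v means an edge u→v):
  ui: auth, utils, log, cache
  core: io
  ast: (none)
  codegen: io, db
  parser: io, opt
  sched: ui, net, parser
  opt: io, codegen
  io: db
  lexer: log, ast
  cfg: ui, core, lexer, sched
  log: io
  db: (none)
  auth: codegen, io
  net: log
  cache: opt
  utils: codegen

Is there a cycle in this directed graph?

No

DFS with white/gray/black marking, starting from log:
log gray
  io gray
    db gray
    db black
  io black
log black
ui gray
  auth gray
    codegen gray
      codegen→io: io black — skip
      codegen→db: db black — skip
    codegen black
    auth→io: io black — skip
  auth black
  utils gray
    utils→codegen: codegen black — skip
  utils black
  ui→log: log black — skip
  cache gray
    opt gray
      opt→io: io black — skip
      opt→codegen: codegen black — skip
    opt black
  cache black
ui black
core gray
  core→io: io black — skip
core black
ast gray
ast black
parser gray
  parser→io: io black — skip
  parser→opt: opt black — skip
parser black
sched gray
  sched→ui: ui black — skip
  net gray
    net→log: log black — skip
  net black
  sched→parser: parser black — skip
sched black
lexer gray
  lexer→log: log black — skip
  lexer→ast: ast black — skip
lexer black
cfg gray
  cfg→ui: ui black — skip
  cfg→core: core black — skip
  cfg→lexer: lexer black — skip
  cfg→sched: sched black — skip
cfg black
Every edge goes to a white or black vertex — no back edge, so the graph is acyclic.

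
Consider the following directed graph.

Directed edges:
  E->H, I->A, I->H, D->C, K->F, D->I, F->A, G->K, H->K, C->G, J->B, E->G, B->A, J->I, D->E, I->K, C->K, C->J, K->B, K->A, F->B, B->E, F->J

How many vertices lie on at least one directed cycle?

8

A vertex is on a directed cycle iff it belongs to a strongly connected component of size ≥ 2 (or has a self-loop).
The vertices on cycles are {B, E, F, G, H, I, J, K} — 8 in total.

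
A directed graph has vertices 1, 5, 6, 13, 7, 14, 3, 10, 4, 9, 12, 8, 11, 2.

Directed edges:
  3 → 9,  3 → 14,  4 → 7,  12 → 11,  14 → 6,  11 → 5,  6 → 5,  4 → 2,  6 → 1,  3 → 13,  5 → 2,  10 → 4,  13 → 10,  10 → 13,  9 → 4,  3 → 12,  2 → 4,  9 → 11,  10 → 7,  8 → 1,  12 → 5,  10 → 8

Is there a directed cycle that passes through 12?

12 lies on a cycle iff there is a path from 12 back to itself.
Exploring from 12, it never reaches itself; equivalently, its strongly connected component is a singleton.

No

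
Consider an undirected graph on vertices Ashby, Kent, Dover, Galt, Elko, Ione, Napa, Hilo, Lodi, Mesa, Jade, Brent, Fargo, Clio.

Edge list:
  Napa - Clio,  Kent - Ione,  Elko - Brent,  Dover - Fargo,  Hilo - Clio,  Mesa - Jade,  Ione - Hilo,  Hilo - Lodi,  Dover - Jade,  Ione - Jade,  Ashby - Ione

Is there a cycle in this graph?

DFS, tracking each vertex's parent; an edge to a visited non-parent vertex closes a cycle.
Start from Ashby:
visit Ashby (parent –)
  visit Ione (parent Ashby)
    Ione–Ashby: parent, skip
    visit Jade (parent Ione)
      visit Mesa (parent Jade)
        Mesa–Jade: parent, skip
      Jade–Ione: parent, skip
      visit Dover (parent Jade)
        Dover–Jade: parent, skip
        visit Fargo (parent Dover)
          Fargo–Dover: parent, skip
    visit Hilo (parent Ione)
      visit Lodi (parent Hilo)
        Lodi–Hilo: parent, skip
      visit Clio (parent Hilo)
        visit Napa (parent Clio)
          Napa–Clio: parent, skip
        Clio–Hilo: parent, skip
      Hilo–Ione: parent, skip
    visit Kent (parent Ione)
      Kent–Ione: parent, skip
visit Galt (parent –)
visit Elko (parent –)
  visit Brent (parent Elko)
    Brent–Elko: parent, skip
No non-parent visited neighbor found — the graph is a forest.

No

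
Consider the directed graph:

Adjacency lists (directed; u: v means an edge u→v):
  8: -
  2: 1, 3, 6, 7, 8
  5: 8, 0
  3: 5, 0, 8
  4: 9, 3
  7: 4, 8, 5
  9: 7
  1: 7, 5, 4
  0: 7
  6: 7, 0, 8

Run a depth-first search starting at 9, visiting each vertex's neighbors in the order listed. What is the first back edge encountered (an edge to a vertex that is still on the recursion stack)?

DFS from 9 (visiting each vertex's neighbors in the order listed); mark gray on enter, black on exit:
9 gray
  7 gray
    4 gray
      4→9: 9 is gray → back edge
First back edge: 4 → 9.

4->9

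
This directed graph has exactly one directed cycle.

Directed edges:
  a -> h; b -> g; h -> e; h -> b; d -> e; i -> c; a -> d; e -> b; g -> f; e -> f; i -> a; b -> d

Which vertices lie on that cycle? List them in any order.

DFS with gray/black marking from d:
d gray
  e gray
    f gray
    f black
    b gray
      b→d: d is gray → back edge
Back edge closes the cycle d → e → b → d; its vertices are {b, d, e}.

b, d, e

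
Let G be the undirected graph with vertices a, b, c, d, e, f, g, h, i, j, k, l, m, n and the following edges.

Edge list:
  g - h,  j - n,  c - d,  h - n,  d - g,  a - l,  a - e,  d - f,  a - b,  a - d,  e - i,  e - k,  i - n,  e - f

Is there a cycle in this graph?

DFS, tracking each vertex's parent; an edge to a visited non-parent vertex closes a cycle.
Start from d:
visit d (parent –)
  visit g (parent d)
    g–d: parent, skip
    visit h (parent g)
      visit n (parent h)
        visit i (parent n)
          visit e (parent i)
            visit k (parent e)
              k–e: parent, skip
            visit a (parent e)
              a–e: parent, skip
              a–d: d visited and ≠ parent → cycle
Cycle: d – g – h – n – i – e – a – d.

Yes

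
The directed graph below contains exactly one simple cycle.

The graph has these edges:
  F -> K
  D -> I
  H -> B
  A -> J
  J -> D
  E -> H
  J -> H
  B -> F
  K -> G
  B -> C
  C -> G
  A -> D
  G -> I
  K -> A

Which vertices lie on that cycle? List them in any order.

DFS with gray/black marking from H:
H gray
  B gray
    F gray
      K gray
        G gray
          I gray
          I black
        G black
        A gray
          J gray
            J→H: H is gray → back edge
Back edge closes the cycle H → B → F → K → A → J → H; its vertices are {A, B, F, H, J, K}.

A, B, F, H, J, K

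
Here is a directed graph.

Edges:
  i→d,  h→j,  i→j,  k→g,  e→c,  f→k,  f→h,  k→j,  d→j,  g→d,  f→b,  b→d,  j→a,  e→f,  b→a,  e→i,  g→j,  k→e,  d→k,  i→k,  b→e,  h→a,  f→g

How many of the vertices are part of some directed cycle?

7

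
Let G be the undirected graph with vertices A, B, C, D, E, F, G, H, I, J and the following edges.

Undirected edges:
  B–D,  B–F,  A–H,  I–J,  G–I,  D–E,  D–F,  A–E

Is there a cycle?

DFS, tracking each vertex's parent; an edge to a visited non-parent vertex closes a cycle.
Start from G:
visit G (parent –)
  visit I (parent G)
    I–G: parent, skip
    visit J (parent I)
      J–I: parent, skip
visit A (parent –)
  visit E (parent A)
    E–A: parent, skip
    visit D (parent E)
      visit B (parent D)
        visit F (parent B)
          F–B: parent, skip
          F–D: D visited and ≠ parent → cycle
Cycle: D – B – F – D.

Yes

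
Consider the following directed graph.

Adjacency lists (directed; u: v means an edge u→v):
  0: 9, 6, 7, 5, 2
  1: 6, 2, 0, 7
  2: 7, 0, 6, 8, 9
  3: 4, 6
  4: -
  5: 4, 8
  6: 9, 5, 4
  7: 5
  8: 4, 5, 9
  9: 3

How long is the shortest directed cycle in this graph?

2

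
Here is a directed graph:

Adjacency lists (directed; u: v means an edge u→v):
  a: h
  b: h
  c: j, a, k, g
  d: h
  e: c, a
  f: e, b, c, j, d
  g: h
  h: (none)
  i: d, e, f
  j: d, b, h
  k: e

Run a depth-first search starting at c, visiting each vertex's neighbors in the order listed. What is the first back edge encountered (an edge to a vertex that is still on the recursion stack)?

e->c

DFS from c (visiting each vertex's neighbors in the order listed); mark gray on enter, black on exit:
c gray
  j gray
    d gray
      h gray
      h black
    d black
    b gray
      b→h: h black — skip
    b black
    j→h: h black — skip
  j black
  a gray
    a→h: h black — skip
  a black
  k gray
    e gray
      e→c: c is gray → back edge
First back edge: e → c.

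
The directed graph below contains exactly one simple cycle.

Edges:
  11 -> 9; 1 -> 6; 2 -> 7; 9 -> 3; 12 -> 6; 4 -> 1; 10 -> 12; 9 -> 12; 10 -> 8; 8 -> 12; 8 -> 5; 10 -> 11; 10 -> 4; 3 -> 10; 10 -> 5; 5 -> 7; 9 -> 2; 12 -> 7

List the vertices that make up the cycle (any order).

3, 9, 10, 11

DFS with gray/black marking from 10:
10 gray
  11 gray
    9 gray
      2 gray
        7 gray
        7 black
      2 black
      12 gray
        12→7: 7 black — skip
        6 gray
        6 black
      12 black
      3 gray
        3→10: 10 is gray → back edge
Back edge closes the cycle 10 → 11 → 9 → 3 → 10; its vertices are {3, 9, 10, 11}.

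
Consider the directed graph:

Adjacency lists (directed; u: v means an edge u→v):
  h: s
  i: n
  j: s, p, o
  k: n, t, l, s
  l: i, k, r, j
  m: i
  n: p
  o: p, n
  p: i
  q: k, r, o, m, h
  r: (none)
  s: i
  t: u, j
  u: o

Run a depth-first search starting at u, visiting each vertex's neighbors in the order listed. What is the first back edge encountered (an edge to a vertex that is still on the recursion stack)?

n->p

DFS from u (visiting each vertex's neighbors in the order listed); mark gray on enter, black on exit:
u gray
  o gray
    p gray
      i gray
        n gray
          n→p: p is gray → back edge
First back edge: n → p.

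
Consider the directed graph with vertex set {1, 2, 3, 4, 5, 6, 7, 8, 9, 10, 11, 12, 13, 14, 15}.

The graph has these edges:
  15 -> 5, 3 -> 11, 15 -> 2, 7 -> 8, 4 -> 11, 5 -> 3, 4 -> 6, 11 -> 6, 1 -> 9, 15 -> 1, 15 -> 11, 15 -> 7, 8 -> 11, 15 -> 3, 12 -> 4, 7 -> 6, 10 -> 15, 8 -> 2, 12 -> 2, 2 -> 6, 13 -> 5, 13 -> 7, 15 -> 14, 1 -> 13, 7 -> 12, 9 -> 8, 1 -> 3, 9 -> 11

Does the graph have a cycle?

No

DFS with white/gray/black marking, starting from 1:
1 gray
  9 gray
    8 gray
      11 gray
        6 gray
        6 black
      11 black
      2 gray
        2→6: 6 black — skip
      2 black
    8 black
    9→11: 11 black — skip
  9 black
  3 gray
    3→11: 11 black — skip
  3 black
  13 gray
    5 gray
      5→3: 3 black — skip
    5 black
    7 gray
      7→8: 8 black — skip
      7→6: 6 black — skip
      12 gray
        4 gray
          4→6: 6 black — skip
          4→11: 11 black — skip
        4 black
        12→2: 2 black — skip
      12 black
    7 black
  13 black
1 black
10 gray
  15 gray
    15→1: 1 black — skip
    15→7: 7 black — skip
    14 gray
    14 black
    15→5: 5 black — skip
    15→3: 3 black — skip
    15→11: 11 black — skip
    15→2: 2 black — skip
  15 black
10 black
Every edge goes to a white or black vertex — no back edge, so the graph is acyclic.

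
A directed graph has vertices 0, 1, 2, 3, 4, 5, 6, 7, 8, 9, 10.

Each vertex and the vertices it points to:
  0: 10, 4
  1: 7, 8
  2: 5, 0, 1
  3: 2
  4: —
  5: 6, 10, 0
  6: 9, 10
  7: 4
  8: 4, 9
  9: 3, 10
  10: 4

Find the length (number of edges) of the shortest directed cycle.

5

For each vertex v, BFS finds the shortest path from v back to v.
The shortest such closed walk is 9 → 3 → 2 → 5 → 6 → 9, length 5.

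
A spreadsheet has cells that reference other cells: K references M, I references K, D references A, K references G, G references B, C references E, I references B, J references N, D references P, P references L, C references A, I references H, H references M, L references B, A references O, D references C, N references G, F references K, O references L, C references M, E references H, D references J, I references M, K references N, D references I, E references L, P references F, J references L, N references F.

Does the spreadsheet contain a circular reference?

DFS with white/gray/black marking, starting from C:
C gray
  M gray
  M black
  E gray
    H gray
      H→M: M black — skip
    H black
    L gray
      B gray
      B black
    L black
  E black
  A gray
    O gray
      O→L: L black — skip
    O black
  A black
C black
D gray
  J gray
    J→L: L black — skip
    N gray
      F gray
        K gray
          G gray
            G→B: B black — skip
          G black
          K→N: N is gray → back edge
Back edge found, so a cycle exists: N → F → K → N.

Yes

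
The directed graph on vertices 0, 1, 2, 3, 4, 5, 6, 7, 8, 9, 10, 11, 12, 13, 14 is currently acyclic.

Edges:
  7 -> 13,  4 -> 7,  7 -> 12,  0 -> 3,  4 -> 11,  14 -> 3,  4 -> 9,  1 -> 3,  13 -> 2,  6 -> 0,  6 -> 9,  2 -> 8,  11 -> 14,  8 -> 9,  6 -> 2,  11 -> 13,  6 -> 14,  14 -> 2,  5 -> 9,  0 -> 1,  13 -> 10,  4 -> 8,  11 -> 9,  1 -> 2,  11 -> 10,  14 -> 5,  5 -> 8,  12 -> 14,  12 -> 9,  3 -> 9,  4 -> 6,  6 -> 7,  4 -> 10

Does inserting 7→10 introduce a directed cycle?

No

Adding 7→10 creates a cycle iff 10 can already reach 7.
Explore from 10: no path reaches 7. The graph stays acyclic.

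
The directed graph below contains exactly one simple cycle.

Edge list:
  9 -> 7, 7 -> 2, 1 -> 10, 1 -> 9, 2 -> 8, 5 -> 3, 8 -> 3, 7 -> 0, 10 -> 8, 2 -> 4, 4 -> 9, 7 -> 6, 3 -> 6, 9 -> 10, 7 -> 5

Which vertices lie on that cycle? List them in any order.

2, 4, 7, 9

DFS with gray/black marking from 9:
9 gray
  10 gray
    8 gray
      3 gray
        6 gray
        6 black
      3 black
    8 black
  10 black
  7 gray
    5 gray
      5→3: 3 black — skip
    5 black
    7→6: 6 black — skip
    0 gray
    0 black
    2 gray
      2→8: 8 black — skip
      4 gray
        4→9: 9 is gray → back edge
Back edge closes the cycle 9 → 7 → 2 → 4 → 9; its vertices are {2, 4, 7, 9}.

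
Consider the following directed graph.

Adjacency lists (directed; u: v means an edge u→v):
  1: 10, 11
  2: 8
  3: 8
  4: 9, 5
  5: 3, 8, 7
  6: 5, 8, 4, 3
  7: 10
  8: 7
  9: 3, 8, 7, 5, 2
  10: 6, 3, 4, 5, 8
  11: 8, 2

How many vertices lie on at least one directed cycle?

9

A vertex is on a directed cycle iff it belongs to a strongly connected component of size ≥ 2 (or has a self-loop).
The vertices on cycles are {2, 3, 4, 5, 6, 7, 8, 9, 10} — 9 in total.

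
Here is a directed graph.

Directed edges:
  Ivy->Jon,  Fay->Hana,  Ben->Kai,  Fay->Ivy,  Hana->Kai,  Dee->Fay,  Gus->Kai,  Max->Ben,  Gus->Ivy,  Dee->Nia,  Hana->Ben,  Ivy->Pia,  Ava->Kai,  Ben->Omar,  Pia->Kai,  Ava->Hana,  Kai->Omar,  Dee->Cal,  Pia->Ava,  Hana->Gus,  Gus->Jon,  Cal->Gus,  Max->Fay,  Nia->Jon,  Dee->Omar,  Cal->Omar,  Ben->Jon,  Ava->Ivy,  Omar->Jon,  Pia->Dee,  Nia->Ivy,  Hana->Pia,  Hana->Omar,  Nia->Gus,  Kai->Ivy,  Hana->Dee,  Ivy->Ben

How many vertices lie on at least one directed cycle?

11

A vertex is on a directed cycle iff it belongs to a strongly connected component of size ≥ 2 (or has a self-loop).
The vertices on cycles are {Ava, Ben, Cal, Dee, Fay, Gus, Ivy, Kai, Nia, Pia, Hana} — 11 in total.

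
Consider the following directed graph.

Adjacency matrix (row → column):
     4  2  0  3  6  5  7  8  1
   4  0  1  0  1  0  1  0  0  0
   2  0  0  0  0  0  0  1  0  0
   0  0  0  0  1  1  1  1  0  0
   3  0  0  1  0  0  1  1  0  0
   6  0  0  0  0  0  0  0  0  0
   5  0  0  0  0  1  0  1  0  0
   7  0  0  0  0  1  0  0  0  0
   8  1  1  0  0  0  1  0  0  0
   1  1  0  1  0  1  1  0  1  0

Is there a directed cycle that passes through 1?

No

1 lies on a cycle iff there is a path from 1 back to itself.
Exploring from 1, it never reaches itself; equivalently, its strongly connected component is a singleton.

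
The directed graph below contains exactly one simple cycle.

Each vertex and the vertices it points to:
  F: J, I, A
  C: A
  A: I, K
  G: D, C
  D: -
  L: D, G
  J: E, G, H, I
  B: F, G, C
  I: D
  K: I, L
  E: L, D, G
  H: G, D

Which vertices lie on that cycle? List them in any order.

A, C, G, K, L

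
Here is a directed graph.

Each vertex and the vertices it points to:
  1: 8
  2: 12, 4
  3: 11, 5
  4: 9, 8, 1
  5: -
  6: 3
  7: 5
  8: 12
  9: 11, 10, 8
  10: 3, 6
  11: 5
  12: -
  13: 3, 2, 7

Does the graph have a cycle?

No

DFS with white/gray/black marking, starting from 7:
7 gray
  5 gray
  5 black
7 black
1 gray
  8 gray
    12 gray
    12 black
  8 black
1 black
2 gray
  2→12: 12 black — skip
  4 gray
    9 gray
      11 gray
        11→5: 5 black — skip
      11 black
      10 gray
        3 gray
          3→11: 11 black — skip
          3→5: 5 black — skip
        3 black
        6 gray
          6→3: 3 black — skip
        6 black
      10 black
      9→8: 8 black — skip
    9 black
    4→8: 8 black — skip
    4→1: 1 black — skip
  4 black
2 black
13 gray
  13→3: 3 black — skip
  13→2: 2 black — skip
  13→7: 7 black — skip
13 black
Every edge goes to a white or black vertex — no back edge, so the graph is acyclic.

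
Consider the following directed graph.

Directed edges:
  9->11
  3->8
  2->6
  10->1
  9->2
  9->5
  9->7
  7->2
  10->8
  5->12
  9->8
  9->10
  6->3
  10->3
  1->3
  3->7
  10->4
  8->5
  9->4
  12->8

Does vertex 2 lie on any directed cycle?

Yes

2 is on a cycle iff 2 can reach itself via ≥1 edge.
2 → 6 → 3 → 7 → 2 — yes.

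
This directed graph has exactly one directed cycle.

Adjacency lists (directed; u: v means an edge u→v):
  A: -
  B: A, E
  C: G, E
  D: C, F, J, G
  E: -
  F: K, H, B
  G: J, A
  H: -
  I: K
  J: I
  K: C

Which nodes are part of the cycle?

DFS with gray/black marking from C:
C gray
  G gray
    J gray
      I gray
        K gray
          K→C: C is gray → back edge
Back edge closes the cycle C → G → J → I → K → C; its vertices are {C, G, I, J, K}.

C, G, I, J, K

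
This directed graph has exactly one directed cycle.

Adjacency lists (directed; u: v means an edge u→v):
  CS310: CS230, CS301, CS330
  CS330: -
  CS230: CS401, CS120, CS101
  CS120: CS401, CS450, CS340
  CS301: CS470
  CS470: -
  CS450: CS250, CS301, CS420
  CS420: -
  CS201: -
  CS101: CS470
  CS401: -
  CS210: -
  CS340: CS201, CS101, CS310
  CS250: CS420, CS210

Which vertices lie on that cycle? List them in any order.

CS120, CS230, CS310, CS340

DFS with gray/black marking from CS340:
CS340 gray
  CS201 gray
  CS201 black
  CS101 gray
    CS470 gray
    CS470 black
  CS101 black
  CS310 gray
    CS230 gray
      CS401 gray
      CS401 black
      CS120 gray
        CS120→CS401: CS401 black — skip
        CS450 gray
          CS250 gray
            CS420 gray
            CS420 black
            CS210 gray
            CS210 black
          CS250 black
          CS301 gray
            CS301→CS470: CS470 black — skip
          CS301 black
          CS450→CS420: CS420 black — skip
        CS450 black
        CS120→CS340: CS340 is gray → back edge
Back edge closes the cycle CS340 → CS310 → CS230 → CS120 → CS340; its vertices are {CS120, CS230, CS310, CS340}.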